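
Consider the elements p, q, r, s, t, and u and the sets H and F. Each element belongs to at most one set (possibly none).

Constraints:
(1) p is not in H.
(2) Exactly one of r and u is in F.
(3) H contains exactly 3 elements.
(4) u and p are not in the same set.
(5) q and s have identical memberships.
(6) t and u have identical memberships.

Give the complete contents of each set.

From (1): p ∉ H.
Suppose p ∈ F: no assignment then satisfies all the clues, so p ∉ F.

H = {q, r, s}; F = {t, u}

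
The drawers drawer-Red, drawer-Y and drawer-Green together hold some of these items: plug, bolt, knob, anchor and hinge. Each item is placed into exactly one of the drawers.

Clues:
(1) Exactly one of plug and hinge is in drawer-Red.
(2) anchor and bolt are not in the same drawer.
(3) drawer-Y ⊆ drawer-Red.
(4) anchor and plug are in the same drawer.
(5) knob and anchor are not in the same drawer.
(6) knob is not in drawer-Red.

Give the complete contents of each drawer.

drawer-Red = {anchor, plug}; drawer-Y = {}; drawer-Green = {bolt, hinge, knob}

From (6): knob ∉ drawer-Red.
(3) contrapositive: knob ∉ drawer-Y.
Only one drawer left: knob ∈ drawer-Green.
(5): anchor ∉ drawer-Green.
(4): plug matches anchor: plug ∉ drawer-Green.
Suppose plug ∉ drawer-Red: no assignment then satisfies all the clues, so plug ∈ drawer-Red.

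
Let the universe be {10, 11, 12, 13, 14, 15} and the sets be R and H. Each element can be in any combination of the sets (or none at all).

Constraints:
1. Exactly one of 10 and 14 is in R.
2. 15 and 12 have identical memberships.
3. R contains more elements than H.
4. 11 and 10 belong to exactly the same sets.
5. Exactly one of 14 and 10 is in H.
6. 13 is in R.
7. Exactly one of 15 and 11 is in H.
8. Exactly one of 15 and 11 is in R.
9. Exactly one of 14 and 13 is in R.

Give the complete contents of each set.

R = {10, 11, 13}; H = {10, 11}

From (6): 13 ∈ R.
(9) (exactly one): 14 ∉ R.
(1) (exactly one): 10 ∈ R.
(4): 11 matches 10: 11 ∈ R.
(8) (exactly one): 15 ∉ R.
(2): 12 matches 15: 12 ∉ R.
Suppose 10 ∉ H: no assignment then satisfies all the clues, so 10 ∈ H.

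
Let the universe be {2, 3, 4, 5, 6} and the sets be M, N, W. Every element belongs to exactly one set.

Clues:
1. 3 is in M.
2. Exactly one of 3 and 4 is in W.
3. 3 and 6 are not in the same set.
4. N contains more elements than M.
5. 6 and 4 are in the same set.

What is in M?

M = {3}

From (1): 3 ∈ M.
(2) (exactly one): 4 ∈ W.
(3): 6 ∉ M.
(5): 6 matches 4: 6 ∉ N.
(5): 6 matches 4: 6 ∈ W.
Suppose 2 ∈ M: no assignment then satisfies all the clues, so 2 ∉ M.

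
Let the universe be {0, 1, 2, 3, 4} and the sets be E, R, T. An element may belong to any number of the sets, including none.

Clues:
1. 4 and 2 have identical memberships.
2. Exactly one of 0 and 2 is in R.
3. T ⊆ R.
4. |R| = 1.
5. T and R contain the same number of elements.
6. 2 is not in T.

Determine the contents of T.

T = {0}

From (6): 2 ∉ T.
(1): 4 matches 2: 4 ∉ T.
Suppose 0 ∉ T: no assignment then satisfies all the clues, so 0 ∈ T.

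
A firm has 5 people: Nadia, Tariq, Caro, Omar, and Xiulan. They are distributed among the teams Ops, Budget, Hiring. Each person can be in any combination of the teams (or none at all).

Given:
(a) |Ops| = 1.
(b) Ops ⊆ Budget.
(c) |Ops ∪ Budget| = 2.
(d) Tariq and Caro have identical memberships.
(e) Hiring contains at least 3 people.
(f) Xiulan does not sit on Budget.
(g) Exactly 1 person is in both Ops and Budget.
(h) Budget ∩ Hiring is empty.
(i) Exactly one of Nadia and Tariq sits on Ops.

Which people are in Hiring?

From (f): Xiulan ∉ Budget.
(b) contrapositive: Xiulan ∉ Ops.
Suppose Nadia ∈ Hiring: no assignment then satisfies all the clues, so Nadia ∉ Hiring.

Hiring = {Caro, Tariq, Xiulan}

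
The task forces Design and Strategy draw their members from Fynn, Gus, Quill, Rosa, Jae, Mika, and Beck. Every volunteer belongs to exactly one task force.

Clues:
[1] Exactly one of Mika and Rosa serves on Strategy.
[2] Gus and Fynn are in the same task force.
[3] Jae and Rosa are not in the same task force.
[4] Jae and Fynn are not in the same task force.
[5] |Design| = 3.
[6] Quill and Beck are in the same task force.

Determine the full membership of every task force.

Design = {Fynn, Gus, Rosa}; Strategy = {Beck, Jae, Mika, Quill}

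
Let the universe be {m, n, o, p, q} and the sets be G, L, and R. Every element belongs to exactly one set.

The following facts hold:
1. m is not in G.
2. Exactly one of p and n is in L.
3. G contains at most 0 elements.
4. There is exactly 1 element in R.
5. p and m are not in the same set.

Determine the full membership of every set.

G = {}; L = {m, n, o, q}; R = {p}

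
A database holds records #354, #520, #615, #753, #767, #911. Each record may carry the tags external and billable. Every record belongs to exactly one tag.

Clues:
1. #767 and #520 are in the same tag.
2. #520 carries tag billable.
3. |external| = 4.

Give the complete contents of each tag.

external = {#354, #615, #753, #911}; billable = {#520, #767}

From (2): #520 ∈ billable.
(1): #767 matches #520: #767 ∉ external.
(1): #767 matches #520: #767 ∈ billable.
(3): only 4 candidates remain for external, so all are in.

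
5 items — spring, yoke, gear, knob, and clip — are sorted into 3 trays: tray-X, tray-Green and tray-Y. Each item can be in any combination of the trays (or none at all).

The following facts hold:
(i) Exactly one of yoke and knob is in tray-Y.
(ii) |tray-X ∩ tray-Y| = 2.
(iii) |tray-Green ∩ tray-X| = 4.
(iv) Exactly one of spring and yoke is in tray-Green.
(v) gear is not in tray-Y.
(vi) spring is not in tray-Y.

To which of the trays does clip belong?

clip: tray-Green, tray-X, tray-Y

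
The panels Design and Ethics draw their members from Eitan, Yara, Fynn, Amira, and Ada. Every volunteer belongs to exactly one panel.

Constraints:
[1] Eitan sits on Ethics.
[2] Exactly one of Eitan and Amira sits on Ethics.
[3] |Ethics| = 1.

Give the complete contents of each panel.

From (1): Eitan ∈ Ethics.
(2) (exactly one): Amira ∉ Ethics.
(3): Ethics already has 1, so the rest are out.
Only one panel left: Yara ∈ Design.
Only one panel left: Fynn ∈ Design.
Only one panel left: Amira ∈ Design.
Only one panel left: Ada ∈ Design.

Design = {Ada, Amira, Fynn, Yara}; Ethics = {Eitan}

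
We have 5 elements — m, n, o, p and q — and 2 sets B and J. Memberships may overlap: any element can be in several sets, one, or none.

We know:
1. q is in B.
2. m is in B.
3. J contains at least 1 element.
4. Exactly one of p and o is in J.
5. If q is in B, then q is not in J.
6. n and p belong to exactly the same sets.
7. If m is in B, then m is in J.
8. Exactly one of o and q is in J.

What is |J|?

From (1): q ∈ B.
From (2): m ∈ B.
(5): q ∉ J.
(7): m ∈ J.
(8) (exactly one): o ∈ J.
(4) (exactly one): p ∉ J.
(6): n matches p: n ∉ J.

2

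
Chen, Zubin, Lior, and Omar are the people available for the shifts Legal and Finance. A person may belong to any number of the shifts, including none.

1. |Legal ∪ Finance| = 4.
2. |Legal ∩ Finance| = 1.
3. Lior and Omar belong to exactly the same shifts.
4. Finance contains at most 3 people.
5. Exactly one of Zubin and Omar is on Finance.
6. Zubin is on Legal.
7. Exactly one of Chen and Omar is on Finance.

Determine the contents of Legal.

Legal = {Lior, Omar, Zubin}

From (6): Zubin ∈ Legal.
Suppose Chen ∈ Legal: no assignment then satisfies all the clues, so Chen ∉ Legal.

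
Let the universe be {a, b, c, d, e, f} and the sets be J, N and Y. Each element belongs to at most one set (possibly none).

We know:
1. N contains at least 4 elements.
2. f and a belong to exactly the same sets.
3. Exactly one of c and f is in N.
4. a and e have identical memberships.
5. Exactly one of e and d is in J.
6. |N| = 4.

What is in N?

N = {a, b, e, f}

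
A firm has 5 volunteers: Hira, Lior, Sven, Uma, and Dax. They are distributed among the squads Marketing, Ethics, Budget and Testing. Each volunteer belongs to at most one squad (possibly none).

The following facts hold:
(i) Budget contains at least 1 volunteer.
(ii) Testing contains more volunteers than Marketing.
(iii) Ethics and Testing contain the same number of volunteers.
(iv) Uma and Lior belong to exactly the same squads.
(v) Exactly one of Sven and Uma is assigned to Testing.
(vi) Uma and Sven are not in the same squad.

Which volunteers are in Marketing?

Marketing = {}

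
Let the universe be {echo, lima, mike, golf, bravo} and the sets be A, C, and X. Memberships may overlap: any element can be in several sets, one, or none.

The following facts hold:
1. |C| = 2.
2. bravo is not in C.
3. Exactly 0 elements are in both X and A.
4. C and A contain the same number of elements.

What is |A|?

2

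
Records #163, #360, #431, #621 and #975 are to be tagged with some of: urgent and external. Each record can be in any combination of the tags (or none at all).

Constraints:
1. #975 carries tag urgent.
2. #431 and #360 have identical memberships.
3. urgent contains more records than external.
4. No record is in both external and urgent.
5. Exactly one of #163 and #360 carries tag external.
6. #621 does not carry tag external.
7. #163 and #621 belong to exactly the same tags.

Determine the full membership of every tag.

urgent = {#163, #621, #975}; external = {#360, #431}

From (1): #975 ∈ urgent.
From (6): #621 ∉ external.
(4) (disjoint): #975 ∉ external.
(7): #163 matches #621: #163 ∉ external.
(5) (exactly one): #360 ∈ external.
(2): #431 matches #360: #431 ∈ external.
(4) (disjoint): #360 ∉ urgent.
(4) (disjoint): #431 ∉ urgent.
Suppose #163 ∉ urgent: no assignment then satisfies all the clues, so #163 ∈ urgent.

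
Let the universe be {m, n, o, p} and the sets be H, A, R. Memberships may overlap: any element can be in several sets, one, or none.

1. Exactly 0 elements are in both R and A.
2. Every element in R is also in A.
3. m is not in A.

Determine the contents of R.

From (3): m ∉ A.
(2) contrapositive: m ∉ R.
Suppose n ∈ R: no assignment then satisfies all the clues, so n ∉ R.

R = {}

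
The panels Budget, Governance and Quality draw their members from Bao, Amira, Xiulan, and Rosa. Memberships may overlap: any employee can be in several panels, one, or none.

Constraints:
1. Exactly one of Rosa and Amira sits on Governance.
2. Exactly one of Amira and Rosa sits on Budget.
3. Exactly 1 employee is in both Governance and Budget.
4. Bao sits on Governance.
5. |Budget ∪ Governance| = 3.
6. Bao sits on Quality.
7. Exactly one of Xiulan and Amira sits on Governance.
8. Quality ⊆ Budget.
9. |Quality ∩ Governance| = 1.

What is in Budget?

Budget = {Bao, Rosa}

From (4): Bao ∈ Governance.
From (6): Bao ∈ Quality.
(8) with Bao ∈ Quality: Bao ∈ Budget.
Suppose Amira ∈ Budget: no assignment then satisfies all the clues, so Amira ∉ Budget.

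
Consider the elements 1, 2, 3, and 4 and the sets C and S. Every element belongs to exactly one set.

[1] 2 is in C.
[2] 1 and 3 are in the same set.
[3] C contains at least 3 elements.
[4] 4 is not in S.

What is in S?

From (1): 2 ∈ C.
From (4): 4 ∉ S.
Only one set left: 4 ∈ C.
Suppose 1 ∈ S: no assignment then satisfies all the clues, so 1 ∉ S.

S = {}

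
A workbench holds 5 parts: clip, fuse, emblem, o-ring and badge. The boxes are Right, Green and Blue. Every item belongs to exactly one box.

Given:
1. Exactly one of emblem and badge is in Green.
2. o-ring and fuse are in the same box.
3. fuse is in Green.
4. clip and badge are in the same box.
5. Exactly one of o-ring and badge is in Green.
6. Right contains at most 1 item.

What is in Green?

From (3): fuse ∈ Green.
(2): o-ring matches fuse: o-ring ∉ Right.
(2): o-ring matches fuse: o-ring ∈ Green.
(5) (exactly one): badge ∉ Green.
(1) (exactly one): emblem ∈ Green.
(4): clip matches badge: clip ∉ Green.

Green = {emblem, fuse, o-ring}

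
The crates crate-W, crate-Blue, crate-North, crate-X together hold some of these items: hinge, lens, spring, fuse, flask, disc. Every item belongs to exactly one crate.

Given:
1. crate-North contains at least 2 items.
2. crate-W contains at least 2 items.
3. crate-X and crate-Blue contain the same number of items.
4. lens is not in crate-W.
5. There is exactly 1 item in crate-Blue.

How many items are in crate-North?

2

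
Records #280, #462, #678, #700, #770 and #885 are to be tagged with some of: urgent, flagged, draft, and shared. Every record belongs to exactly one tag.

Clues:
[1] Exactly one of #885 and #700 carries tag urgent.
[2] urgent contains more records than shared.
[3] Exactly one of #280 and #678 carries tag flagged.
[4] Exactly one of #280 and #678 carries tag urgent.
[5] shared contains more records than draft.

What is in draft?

draft = {}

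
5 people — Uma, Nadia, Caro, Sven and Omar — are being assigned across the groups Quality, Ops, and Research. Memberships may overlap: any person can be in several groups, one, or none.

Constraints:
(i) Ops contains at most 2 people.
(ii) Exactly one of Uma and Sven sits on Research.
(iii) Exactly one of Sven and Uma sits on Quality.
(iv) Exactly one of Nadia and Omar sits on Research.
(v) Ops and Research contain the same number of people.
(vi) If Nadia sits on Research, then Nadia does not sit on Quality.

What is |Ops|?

2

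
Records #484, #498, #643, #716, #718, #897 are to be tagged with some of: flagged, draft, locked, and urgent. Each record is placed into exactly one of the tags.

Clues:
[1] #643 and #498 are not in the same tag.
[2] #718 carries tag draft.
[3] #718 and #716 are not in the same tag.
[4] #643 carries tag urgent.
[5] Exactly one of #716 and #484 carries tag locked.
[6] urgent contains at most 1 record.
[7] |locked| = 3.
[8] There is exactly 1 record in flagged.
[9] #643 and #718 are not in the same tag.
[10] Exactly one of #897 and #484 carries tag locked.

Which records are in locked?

locked = {#498, #716, #897}

From (2): #718 ∈ draft.
From (4): #643 ∈ urgent.
(1): #498 ∉ urgent.
(3): #716 ∉ draft.
(6): urgent already has 1, so the rest are out.
Suppose #484 ∈ locked: no assignment then satisfies all the clues, so #484 ∉ locked.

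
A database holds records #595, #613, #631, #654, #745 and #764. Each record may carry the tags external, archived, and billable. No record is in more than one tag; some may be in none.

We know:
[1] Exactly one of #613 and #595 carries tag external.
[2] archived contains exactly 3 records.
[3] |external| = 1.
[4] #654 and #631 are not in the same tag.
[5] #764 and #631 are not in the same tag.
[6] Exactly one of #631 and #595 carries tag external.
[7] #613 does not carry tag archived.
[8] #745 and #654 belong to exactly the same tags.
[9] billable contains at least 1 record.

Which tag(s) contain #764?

#764: archived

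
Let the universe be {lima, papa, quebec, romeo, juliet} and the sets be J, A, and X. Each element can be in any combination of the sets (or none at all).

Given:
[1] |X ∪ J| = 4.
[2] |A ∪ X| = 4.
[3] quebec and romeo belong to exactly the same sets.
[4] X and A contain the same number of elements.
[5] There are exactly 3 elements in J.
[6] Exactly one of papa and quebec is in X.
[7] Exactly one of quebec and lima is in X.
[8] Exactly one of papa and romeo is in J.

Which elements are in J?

J = {lima, quebec, romeo}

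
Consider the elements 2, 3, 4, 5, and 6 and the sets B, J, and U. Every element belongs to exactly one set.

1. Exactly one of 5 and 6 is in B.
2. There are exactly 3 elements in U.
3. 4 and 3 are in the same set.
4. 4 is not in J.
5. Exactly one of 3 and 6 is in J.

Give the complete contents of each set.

From (4): 4 ∉ J.
(3): 3 matches 4: 3 ∉ J.
(5) (exactly one): 6 ∈ J.
(1) (exactly one): 5 ∈ B.
(2): only 3 candidates remain for U, so all are in.

B = {5}; J = {6}; U = {2, 3, 4}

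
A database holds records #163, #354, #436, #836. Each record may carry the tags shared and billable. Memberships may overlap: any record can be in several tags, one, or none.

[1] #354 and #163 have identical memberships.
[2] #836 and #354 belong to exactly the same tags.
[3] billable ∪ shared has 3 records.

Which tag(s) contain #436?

#436: none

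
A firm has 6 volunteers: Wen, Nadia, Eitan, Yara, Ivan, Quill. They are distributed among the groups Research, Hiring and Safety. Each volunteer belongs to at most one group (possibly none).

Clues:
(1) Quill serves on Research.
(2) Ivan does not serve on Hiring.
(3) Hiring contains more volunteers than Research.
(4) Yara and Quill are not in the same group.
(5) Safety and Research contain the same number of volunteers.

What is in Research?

From (1): Quill ∈ Research.
From (2): Ivan ∉ Hiring.
(4): Yara ∉ Research.
Suppose Wen ∈ Research: no assignment then satisfies all the clues, so Wen ∉ Research.

Research = {Quill}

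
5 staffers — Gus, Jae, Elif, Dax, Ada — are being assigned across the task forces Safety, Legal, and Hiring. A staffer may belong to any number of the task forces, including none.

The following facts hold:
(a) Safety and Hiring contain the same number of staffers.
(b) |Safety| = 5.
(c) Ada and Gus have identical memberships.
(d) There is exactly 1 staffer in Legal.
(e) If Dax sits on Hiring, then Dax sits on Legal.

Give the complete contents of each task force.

(b): only 5 candidates remain for Safety, so all are in.
Suppose Gus ∈ Legal: no assignment then satisfies all the clues, so Gus ∉ Legal.

Safety = {Ada, Dax, Elif, Gus, Jae}; Legal = {Dax}; Hiring = {Ada, Dax, Elif, Gus, Jae}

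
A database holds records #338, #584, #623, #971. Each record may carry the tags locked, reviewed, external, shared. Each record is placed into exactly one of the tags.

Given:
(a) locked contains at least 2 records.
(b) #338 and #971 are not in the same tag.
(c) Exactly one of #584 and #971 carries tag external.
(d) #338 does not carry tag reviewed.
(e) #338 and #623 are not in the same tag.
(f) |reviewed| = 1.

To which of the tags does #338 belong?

#338: locked

From (d): #338 ∉ reviewed.
Suppose #338 ∉ locked: no assignment then satisfies all the clues, so #338 ∈ locked.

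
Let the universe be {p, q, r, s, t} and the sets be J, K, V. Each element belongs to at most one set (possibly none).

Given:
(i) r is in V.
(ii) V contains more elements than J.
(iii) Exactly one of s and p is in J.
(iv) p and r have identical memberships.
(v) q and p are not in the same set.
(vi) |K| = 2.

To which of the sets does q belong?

From (i): r ∈ V.
(iv): p matches r: p ∉ J.
(iv): p matches r: p ∉ K.
(iv): p matches r: p ∈ V.
(v): q ∉ V.
(iii) (exactly one): s ∈ J.
(vi): only 2 candidates remain for K, so all are in.

q: K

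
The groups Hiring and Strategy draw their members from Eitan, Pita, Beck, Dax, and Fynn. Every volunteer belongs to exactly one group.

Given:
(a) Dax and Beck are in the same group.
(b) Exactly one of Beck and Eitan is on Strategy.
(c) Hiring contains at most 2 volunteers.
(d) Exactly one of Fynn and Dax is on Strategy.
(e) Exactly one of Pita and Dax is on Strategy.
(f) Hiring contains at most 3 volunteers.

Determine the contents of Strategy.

Strategy = {Eitan, Fynn, Pita}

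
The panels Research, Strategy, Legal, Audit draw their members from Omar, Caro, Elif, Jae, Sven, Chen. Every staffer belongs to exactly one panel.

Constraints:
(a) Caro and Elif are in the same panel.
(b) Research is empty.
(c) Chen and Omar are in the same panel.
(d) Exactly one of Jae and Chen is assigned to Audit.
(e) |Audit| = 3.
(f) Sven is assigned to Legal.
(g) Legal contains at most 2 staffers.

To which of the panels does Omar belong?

From (f): Sven ∈ Legal.
(b): Research already has 0, so the rest are out.
Suppose Omar ∉ Strategy: no assignment then satisfies all the clues, so Omar ∈ Strategy.

Omar: Strategy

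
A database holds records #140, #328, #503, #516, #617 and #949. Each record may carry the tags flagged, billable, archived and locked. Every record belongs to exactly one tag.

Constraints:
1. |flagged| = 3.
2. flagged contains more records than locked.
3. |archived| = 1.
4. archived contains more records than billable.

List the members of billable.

billable = {}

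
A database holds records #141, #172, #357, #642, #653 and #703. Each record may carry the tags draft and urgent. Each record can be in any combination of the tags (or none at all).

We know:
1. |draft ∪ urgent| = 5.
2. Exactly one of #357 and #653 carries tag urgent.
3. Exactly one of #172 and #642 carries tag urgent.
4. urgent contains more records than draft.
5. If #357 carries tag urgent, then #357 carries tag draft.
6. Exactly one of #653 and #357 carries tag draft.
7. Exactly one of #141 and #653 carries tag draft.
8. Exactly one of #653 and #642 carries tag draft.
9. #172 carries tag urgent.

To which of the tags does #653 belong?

#653: none

From (9): #172 ∈ urgent.
(3) (exactly one): #642 ∉ urgent.
Suppose #653 ∈ draft: no assignment then satisfies all the clues, so #653 ∉ draft.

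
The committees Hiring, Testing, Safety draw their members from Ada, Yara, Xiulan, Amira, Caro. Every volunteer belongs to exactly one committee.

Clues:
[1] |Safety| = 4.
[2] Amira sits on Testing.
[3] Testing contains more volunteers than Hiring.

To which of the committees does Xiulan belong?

From (2): Amira ∈ Testing.
(1): only 4 candidates remain for Safety, so all are in.

Xiulan: Safety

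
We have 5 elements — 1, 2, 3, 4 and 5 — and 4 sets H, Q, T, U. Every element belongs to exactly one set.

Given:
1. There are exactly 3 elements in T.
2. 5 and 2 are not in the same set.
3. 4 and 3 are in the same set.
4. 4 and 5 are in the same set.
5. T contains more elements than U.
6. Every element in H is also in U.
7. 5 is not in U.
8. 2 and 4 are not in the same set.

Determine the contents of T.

T = {3, 4, 5}

From (7): 5 ∉ U.
(4): 4 matches 5: 4 ∉ U.
(6) contrapositive: 4 ∉ H.
(6) contrapositive: 5 ∉ H.
(3): 3 matches 4: 3 ∉ H.
(3): 3 matches 4: 3 ∉ U.
Suppose 1 ∈ T: no assignment then satisfies all the clues, so 1 ∉ T.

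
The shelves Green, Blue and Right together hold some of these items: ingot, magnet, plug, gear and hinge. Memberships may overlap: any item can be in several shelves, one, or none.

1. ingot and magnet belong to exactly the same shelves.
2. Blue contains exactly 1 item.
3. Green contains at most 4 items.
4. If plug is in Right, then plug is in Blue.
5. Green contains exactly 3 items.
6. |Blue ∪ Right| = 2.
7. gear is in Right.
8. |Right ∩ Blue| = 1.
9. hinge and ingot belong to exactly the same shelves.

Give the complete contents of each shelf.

Green = {hinge, ingot, magnet}; Blue = {plug}; Right = {gear, plug}

From (7): gear ∈ Right.
Suppose ingot ∉ Green: no assignment then satisfies all the clues, so ingot ∈ Green.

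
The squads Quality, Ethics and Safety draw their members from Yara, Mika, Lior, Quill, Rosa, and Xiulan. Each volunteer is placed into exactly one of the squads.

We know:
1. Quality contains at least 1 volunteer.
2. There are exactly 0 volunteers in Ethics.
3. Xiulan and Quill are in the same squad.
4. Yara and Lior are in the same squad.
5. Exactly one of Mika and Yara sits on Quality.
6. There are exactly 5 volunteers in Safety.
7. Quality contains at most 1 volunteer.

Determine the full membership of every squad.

Quality = {Mika}; Ethics = {}; Safety = {Lior, Quill, Rosa, Xiulan, Yara}

(2): Ethics already has 0, so the rest are out.
Suppose Yara ∈ Quality: no assignment then satisfies all the clues, so Yara ∉ Quality.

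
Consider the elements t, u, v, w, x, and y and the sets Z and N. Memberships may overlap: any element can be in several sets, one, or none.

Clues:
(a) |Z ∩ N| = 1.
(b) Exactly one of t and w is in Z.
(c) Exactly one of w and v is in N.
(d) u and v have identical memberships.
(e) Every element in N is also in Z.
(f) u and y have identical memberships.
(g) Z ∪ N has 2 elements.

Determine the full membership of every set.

Z = {w, x}; N = {w}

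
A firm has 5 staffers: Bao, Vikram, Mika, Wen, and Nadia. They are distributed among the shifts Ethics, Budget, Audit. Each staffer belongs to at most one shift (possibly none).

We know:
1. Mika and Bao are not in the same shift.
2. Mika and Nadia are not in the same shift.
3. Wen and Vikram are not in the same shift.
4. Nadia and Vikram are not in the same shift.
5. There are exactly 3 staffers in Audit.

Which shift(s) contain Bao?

Bao: Audit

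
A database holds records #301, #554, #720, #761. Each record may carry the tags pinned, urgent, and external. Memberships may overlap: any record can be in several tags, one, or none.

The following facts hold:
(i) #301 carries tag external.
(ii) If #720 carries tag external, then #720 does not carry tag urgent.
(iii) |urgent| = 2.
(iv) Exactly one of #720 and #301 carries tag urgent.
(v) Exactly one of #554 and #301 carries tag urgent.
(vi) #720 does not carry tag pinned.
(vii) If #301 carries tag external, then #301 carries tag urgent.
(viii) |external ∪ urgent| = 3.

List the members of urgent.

From (i): #301 ∈ external.
From (vi): #720 ∉ pinned.
(vii): #301 ∈ urgent.
(iv) (exactly one): #720 ∉ urgent.
(v) (exactly one): #554 ∉ urgent.
(iii): only 2 candidates remain for urgent, so all are in.

urgent = {#301, #761}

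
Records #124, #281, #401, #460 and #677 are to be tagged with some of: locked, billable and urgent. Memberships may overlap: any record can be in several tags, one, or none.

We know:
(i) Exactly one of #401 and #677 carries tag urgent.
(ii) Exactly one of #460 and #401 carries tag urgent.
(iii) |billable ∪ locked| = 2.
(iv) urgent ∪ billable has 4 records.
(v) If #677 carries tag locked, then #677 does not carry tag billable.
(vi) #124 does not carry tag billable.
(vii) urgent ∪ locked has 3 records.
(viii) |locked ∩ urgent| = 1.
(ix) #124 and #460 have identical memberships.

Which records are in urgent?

urgent = {#124, #460, #677}

From (vi): #124 ∉ billable.
(ix): #460 matches #124: #460 ∉ billable.
Suppose #124 ∉ urgent: no assignment then satisfies all the clues, so #124 ∈ urgent.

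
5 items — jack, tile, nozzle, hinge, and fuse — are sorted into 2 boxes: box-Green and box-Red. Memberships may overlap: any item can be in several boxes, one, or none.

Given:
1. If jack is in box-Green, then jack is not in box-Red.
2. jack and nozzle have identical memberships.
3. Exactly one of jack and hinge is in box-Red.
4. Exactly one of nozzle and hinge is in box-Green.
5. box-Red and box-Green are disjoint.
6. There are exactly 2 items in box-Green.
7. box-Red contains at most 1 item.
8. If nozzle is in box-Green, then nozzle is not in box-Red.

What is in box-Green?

box-Green = {jack, nozzle}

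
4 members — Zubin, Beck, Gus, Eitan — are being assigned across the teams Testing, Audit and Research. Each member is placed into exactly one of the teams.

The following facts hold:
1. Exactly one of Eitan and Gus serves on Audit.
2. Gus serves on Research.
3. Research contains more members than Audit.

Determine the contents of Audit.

Audit = {Eitan}

From (2): Gus ∈ Research.
(1) (exactly one): Eitan ∈ Audit.
Suppose Zubin ∈ Audit: no assignment then satisfies all the clues, so Zubin ∉ Audit.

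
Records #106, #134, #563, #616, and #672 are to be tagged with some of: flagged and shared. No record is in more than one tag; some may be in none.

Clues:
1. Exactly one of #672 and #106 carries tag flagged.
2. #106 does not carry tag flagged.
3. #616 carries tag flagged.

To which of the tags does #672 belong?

From (2): #106 ∉ flagged.
From (3): #616 ∈ flagged.
(1) (exactly one): #672 ∈ flagged.

#672: flagged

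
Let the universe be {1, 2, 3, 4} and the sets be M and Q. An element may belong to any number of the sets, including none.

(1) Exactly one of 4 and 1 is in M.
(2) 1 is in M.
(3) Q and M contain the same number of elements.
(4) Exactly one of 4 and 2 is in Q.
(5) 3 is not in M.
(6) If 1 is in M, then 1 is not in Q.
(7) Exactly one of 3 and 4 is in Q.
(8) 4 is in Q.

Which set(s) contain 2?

From (2): 1 ∈ M.
From (5): 3 ∉ M.
From (8): 4 ∈ Q.
(1) (exactly one): 4 ∉ M.
(4) (exactly one): 2 ∉ Q.
(6): 1 ∉ Q.
(7) (exactly one): 3 ∉ Q.
Suppose 2 ∈ M: no assignment then satisfies all the clues, so 2 ∉ M.

2: none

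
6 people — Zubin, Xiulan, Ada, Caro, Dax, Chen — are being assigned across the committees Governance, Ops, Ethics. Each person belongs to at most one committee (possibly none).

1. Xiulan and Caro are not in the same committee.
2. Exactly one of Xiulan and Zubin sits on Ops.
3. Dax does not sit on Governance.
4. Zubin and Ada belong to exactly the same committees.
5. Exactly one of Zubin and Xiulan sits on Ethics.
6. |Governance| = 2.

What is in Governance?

Governance = {Caro, Chen}

From (3): Dax ∉ Governance.
Suppose Zubin ∈ Governance: no assignment then satisfies all the clues, so Zubin ∉ Governance.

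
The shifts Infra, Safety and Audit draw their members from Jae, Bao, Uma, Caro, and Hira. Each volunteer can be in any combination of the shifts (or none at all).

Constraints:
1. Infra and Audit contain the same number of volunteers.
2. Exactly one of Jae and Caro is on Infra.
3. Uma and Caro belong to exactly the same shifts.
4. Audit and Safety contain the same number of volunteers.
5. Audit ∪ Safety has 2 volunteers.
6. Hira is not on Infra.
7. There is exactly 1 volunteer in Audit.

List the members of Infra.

Infra = {Jae}

From (6): Hira ∉ Infra.
Suppose Jae ∉ Infra: no assignment then satisfies all the clues, so Jae ∈ Infra.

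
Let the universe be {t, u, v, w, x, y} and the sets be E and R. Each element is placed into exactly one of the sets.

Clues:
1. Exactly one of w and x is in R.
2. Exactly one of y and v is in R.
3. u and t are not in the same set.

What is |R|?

3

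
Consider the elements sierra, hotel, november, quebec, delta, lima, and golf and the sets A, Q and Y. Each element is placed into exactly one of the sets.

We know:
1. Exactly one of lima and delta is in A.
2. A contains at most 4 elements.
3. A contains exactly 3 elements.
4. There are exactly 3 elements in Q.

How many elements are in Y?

1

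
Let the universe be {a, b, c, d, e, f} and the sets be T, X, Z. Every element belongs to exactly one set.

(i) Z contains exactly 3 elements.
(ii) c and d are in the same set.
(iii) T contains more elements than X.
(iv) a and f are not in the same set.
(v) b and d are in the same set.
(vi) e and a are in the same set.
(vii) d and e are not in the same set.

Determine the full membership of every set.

T = {a, e}; X = {f}; Z = {b, c, d}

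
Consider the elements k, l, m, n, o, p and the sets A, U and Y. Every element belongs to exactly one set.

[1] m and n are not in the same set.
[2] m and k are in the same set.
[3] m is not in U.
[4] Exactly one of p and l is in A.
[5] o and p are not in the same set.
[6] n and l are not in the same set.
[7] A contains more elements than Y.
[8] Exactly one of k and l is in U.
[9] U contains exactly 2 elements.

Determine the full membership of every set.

A = {k, m, p}; U = {l, o}; Y = {n}

From (3): m ∉ U.
(2): k matches m: k ∉ U.
(8) (exactly one): l ∈ U.
(4) (exactly one): p ∈ A.
(5): o ∉ A.
(6): n ∉ U.
(9): only 2 candidates remain for U, so all are in.
Suppose k ∉ A: no assignment then satisfies all the clues, so k ∈ A.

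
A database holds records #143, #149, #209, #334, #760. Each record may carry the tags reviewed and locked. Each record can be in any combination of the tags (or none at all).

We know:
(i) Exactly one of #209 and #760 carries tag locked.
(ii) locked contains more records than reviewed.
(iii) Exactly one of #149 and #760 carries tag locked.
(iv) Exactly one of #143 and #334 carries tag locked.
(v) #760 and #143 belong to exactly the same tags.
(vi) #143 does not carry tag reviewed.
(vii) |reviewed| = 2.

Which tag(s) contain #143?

From (vi): #143 ∉ reviewed.
(v): #760 matches #143: #760 ∉ reviewed.
Suppose #143 ∈ locked: no assignment then satisfies all the clues, so #143 ∉ locked.

#143: none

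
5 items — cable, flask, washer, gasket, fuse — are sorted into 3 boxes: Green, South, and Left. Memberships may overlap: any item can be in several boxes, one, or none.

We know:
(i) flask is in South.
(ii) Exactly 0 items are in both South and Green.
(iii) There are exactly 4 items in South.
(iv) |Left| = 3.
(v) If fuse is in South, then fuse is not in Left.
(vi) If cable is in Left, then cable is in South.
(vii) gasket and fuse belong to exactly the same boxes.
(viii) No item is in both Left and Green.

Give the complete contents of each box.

Green = {}; South = {cable, flask, fuse, gasket}; Left = {cable, flask, washer}

From (i): flask ∈ South.
Suppose cable ∈ Green: no assignment then satisfies all the clues, so cable ∉ Green.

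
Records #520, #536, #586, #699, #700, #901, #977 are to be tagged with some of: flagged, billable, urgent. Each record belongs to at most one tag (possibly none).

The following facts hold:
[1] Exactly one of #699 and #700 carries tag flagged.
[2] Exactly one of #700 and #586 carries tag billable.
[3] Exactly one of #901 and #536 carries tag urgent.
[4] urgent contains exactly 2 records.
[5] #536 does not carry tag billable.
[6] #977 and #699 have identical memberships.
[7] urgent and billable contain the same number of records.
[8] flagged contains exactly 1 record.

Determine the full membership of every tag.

flagged = {#700}; billable = {#586, #901}; urgent = {#520, #536}

From (5): #536 ∉ billable.
Suppose #520 ∈ flagged: no assignment then satisfies all the clues, so #520 ∉ flagged.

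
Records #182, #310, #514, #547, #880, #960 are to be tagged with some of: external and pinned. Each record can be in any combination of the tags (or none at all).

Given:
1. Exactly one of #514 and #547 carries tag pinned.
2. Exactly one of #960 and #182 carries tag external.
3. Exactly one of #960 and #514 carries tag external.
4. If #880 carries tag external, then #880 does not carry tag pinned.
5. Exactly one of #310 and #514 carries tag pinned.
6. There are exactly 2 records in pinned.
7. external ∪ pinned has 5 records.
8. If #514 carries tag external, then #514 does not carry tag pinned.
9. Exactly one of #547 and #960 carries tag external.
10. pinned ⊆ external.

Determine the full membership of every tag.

external = {#182, #310, #514, #547, #880}; pinned = {#310, #547}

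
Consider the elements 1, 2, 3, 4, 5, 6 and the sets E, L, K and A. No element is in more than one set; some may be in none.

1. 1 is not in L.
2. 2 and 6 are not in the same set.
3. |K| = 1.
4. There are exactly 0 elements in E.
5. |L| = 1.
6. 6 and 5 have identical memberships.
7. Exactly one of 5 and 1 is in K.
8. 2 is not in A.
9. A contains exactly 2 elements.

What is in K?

K = {1}

From (1): 1 ∉ L.
From (8): 2 ∉ A.
(4): E already has 0, so the rest are out.
Suppose 1 ∉ K: no assignment then satisfies all the clues, so 1 ∈ K.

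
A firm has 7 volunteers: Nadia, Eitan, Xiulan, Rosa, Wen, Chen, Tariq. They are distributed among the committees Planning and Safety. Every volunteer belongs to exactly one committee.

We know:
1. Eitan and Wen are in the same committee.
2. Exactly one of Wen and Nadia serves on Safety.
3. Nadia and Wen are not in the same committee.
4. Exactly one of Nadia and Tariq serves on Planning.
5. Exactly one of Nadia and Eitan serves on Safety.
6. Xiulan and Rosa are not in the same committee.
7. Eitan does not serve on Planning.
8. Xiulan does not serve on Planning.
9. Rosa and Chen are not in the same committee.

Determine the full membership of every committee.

Planning = {Nadia, Rosa}; Safety = {Chen, Eitan, Tariq, Wen, Xiulan}

From (7): Eitan ∉ Planning.
From (8): Xiulan ∉ Planning.
(1): Wen matches Eitan: Wen ∉ Planning.
Only one committee left: Eitan ∈ Safety.
Only one committee left: Xiulan ∈ Safety.
Only one committee left: Wen ∈ Safety.
(2) (exactly one): Nadia ∉ Safety.
(6): Rosa ∉ Safety.
Only one committee left: Nadia ∈ Planning.
Only one committee left: Rosa ∈ Planning.
(4) (exactly one): Tariq ∉ Planning.
Only one committee left: Tariq ∈ Safety.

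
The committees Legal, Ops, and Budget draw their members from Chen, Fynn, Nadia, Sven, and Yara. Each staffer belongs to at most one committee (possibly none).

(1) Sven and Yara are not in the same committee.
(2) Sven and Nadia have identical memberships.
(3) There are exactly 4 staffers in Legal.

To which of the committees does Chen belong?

Chen: Legal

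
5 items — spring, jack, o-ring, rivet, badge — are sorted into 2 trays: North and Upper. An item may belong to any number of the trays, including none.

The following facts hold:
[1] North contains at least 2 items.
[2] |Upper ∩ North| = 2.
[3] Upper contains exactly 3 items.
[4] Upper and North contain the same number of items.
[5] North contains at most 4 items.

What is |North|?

3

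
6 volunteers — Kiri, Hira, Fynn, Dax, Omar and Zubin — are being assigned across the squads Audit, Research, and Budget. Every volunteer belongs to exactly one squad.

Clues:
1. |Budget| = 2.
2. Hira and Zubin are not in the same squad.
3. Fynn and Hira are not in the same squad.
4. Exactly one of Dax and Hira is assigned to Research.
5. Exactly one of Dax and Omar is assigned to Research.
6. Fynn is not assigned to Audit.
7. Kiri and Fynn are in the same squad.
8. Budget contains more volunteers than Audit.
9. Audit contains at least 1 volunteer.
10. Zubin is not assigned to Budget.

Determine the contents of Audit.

From (6): Fynn ∉ Audit.
From (10): Zubin ∉ Budget.
(7): Kiri matches Fynn: Kiri ∉ Audit.
Suppose Hira ∈ Audit: no assignment then satisfies all the clues, so Hira ∉ Audit.

Audit = {Zubin}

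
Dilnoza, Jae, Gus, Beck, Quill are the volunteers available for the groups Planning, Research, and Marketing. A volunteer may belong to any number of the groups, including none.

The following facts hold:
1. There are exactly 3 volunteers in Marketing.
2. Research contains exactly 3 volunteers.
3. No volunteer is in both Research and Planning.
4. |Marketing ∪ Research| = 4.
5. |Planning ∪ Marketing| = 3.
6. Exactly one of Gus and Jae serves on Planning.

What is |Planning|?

1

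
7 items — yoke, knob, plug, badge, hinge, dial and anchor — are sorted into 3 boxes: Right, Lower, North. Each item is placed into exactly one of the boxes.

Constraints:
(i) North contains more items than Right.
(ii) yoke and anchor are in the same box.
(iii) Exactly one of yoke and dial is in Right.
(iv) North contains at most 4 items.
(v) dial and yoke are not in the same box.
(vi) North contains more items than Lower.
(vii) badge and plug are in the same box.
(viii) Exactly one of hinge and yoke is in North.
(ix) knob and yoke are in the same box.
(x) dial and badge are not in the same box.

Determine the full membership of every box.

Right = {dial, hinge}; Lower = {badge, plug}; North = {anchor, knob, yoke}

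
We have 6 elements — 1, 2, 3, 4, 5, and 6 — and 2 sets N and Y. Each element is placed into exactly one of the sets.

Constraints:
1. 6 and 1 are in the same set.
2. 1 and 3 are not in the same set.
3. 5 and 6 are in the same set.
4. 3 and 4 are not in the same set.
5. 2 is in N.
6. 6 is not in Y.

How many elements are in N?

5

From (5): 2 ∈ N.
From (6): 6 ∉ Y.
(1): 1 matches 6: 1 ∉ Y.
(3): 5 matches 6: 5 ∉ Y.
Only one set left: 1 ∈ N.
Only one set left: 5 ∈ N.
Only one set left: 6 ∈ N.
(2): 3 ∉ N.
Only one set left: 3 ∈ Y.
(4): 4 ∉ Y.
Only one set left: 4 ∈ N.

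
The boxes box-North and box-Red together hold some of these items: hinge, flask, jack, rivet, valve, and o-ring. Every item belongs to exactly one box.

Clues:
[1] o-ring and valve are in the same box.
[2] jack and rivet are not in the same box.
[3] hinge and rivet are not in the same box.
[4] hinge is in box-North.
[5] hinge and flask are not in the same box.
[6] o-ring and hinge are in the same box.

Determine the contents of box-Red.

box-Red = {flask, rivet}

From (4): hinge ∈ box-North.
(3): rivet ∉ box-North.
(5): flask ∉ box-North.
(6): o-ring matches hinge: o-ring ∈ box-North.
Only one box left: flask ∈ box-Red.
Only one box left: rivet ∈ box-Red.
(1): valve matches o-ring: valve ∈ box-North.
(2): jack ∉ box-Red.
Only one box left: jack ∈ box-North.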